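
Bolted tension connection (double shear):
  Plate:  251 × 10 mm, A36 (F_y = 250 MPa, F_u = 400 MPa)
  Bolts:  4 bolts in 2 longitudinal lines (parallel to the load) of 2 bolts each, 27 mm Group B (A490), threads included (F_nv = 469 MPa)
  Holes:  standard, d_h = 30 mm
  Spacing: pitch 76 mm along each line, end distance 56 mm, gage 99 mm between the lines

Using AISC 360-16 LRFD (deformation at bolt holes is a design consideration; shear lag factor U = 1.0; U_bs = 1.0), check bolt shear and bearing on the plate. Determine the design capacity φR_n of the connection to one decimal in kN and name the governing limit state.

626.4 kN (bearing governs)

Bolt shear: A_b = π(27)²/4 = 572.56 mm². φR_n = 0.75 × 469 × 572.56 × 4 × 2 = 1611.2 kN.
Bearing (10 mm plate, F_u = 400 MPa): end bolts L_c = 56 − 30/2 = 41, R_n = min(1.2×41×10×400, 2.4×27×10×400) = 196.8 kN/bolt; interior L_c = 76 − 30 = 46, R_n = 220.8 kN/bolt. φR_n = 0.75 × (2×196.8 + 2×220.8) = 626.4 kN.
Governing: min(1611.2, 626.4) = 626.4 kN → bearing.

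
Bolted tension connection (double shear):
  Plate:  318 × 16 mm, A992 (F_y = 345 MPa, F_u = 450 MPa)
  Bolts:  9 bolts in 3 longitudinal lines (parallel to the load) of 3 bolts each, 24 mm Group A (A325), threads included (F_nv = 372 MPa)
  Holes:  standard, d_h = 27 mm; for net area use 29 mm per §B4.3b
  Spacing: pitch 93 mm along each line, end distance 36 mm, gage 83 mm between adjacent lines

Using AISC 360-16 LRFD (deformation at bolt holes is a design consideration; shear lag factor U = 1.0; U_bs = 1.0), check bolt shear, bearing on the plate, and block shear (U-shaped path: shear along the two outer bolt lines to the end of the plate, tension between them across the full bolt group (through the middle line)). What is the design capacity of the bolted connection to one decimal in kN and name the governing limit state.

Bolt shear: A_b = π(24)²/4 = 452.39 mm². φR_n = 0.75 × 372 × 452.39 × 9 × 2 = 2271.9 kN.
Bearing (16 mm plate, F_u = 450 MPa): end bolts L_c = 36 − 27/2 = 22.5, R_n = min(1.2×22.5×16×450, 2.4×24×16×450) = 194.4 kN/bolt; interior L_c = 93 − 27 = 66, R_n = 414.72 kN/bolt. φR_n = 0.75 × (3×194.4 + 6×414.72) = 2303.6 kN.
Block shear: shear path 2×[36+2×93] = 2×222 mm, A_gv = 7104, A_nv = 2×(222 − 2.5×29)×16 = 4784 mm²; tension across gage: (166 − 2×29)×16 = 1728 mm². R_n = min(0.6×450×4784, 0.6×345×7104) + 1.0×450×1728 = min(1291.7, 1470.5) + 777.6 = 2069.3 kN. φR_n = 0.75 × 2069.3 = 1552.0 kN.
Governing: min(2271.9, 2303.6, 1552.0) = 1552.0 kN → block shear.

1552.0 kN (block shear governs)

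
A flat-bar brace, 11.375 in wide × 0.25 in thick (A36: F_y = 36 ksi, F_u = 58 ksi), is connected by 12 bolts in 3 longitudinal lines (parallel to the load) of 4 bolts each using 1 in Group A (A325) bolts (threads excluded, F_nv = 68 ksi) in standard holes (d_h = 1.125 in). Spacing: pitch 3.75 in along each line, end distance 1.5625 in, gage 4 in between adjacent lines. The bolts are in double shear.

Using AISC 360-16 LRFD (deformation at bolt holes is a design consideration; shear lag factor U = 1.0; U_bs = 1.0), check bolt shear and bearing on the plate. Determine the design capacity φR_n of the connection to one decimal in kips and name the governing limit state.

274.1 kips (bearing governs)

Bolt shear: A_b = π(1)²/4 = 0.7854 in². φR_n = 0.75 × 68 × 0.7854 × 12 × 2 = 961.3 kips.
Bearing (0.25 in plate, F_u = 58 ksi): end bolts L_c = 1.5625 − 1.125/2 = 1, R_n = min(1.2×1×0.25×58, 2.4×1×0.25×58) = 17.4 kips/bolt; interior L_c = 3.75 − 1.125 = 2.625, R_n = 34.8 kips/bolt. φR_n = 0.75 × (3×17.4 + 9×34.8) = 274.1 kips.
Governing: min(961.3, 274.1) = 274.1 kips → bearing.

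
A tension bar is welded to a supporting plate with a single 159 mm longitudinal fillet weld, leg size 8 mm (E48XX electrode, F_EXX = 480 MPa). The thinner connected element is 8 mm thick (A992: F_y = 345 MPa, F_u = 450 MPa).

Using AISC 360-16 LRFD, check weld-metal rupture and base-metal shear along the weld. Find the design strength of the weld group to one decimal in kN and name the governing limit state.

Weld metal: throat = 0.707×8 = 5.656 mm, L = 159 mm. φR_n = 0.75 × 0.6 × 480 × 5.656 × 159 = 194.2 kN.
Base metal shear (8 mm plate): yield φR_n = 1.0×0.6×345×8×159 = 263.3 kN; rupture φR_n = 0.75×0.6×450×8×159 = 257.6 kN; take 257.6 kN (rupture).
Governing: min(194.2, 257.6) = 194.2 kN → weld metal.

194.2 kN (weld metal governs)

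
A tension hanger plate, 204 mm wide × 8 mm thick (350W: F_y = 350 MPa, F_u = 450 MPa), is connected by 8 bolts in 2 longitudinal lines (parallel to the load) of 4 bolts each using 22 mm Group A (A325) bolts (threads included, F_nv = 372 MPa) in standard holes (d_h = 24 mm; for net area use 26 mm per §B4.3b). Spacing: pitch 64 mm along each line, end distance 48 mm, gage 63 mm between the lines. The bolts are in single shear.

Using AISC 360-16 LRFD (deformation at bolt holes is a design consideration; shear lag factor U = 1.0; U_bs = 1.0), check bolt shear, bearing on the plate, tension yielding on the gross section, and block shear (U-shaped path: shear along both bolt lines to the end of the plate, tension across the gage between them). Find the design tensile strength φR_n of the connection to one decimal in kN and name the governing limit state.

514.1 kN (gross-section yield governs)

Bolt shear: A_b = π(22)²/4 = 380.13 mm². φR_n = 0.75 × 372 × 380.13 × 8 × 1 = 848.5 kN.
Bearing (8 mm plate, F_u = 450 MPa): end bolts L_c = 48 − 24/2 = 36, R_n = min(1.2×36×8×450, 2.4×22×8×450) = 155.52 kN/bolt; interior L_c = 64 − 24 = 40, R_n = 172.8 kN/bolt. φR_n = 0.75 × (2×155.52 + 6×172.8) = 1010.9 kN.
Tension yield (gross): A_g = 204×8 = 1632 mm². φR_n = 0.90 × 350 × 1632 = 514.1 kN.
Block shear: shear path 2×[48+3×64] = 2×240 mm, A_gv = 3840, A_nv = 2×(240 − 3.5×26)×8 = 2384 mm²; tension across gage: (63 − 1×26)×8 = 296 mm². R_n = min(0.6×450×2384, 0.6×350×3840) + 1.0×450×296 = min(643.68, 806.4) + 133.2 = 776.88 kN. φR_n = 0.75 × 776.88 = 582.7 kN.
Governing: min(848.5, 1010.9, 514.1, 582.7) = 514.1 kN → gross-section yield.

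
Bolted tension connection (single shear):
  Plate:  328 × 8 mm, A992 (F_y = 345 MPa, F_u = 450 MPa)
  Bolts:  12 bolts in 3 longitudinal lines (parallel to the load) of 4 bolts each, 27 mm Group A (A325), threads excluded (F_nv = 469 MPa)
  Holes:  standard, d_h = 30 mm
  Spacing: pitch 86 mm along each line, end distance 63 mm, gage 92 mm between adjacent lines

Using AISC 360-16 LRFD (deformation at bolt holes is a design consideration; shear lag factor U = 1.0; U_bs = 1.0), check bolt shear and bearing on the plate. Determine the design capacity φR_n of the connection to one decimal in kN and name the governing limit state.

Bolt shear: A_b = π(27)²/4 = 572.56 mm². φR_n = 0.75 × 469 × 572.56 × 12 × 1 = 2416.8 kN.
Bearing (8 mm plate, F_u = 450 MPa): end bolts L_c = 63 − 30/2 = 48, R_n = min(1.2×48×8×450, 2.4×27×8×450) = 207.36 kN/bolt; interior L_c = 86 − 30 = 56, R_n = 233.28 kN/bolt. φR_n = 0.75 × (3×207.36 + 9×233.28) = 2041.2 kN.
Governing: min(2416.8, 2041.2) = 2041.2 kN → bearing.

2041.2 kN (bearing governs)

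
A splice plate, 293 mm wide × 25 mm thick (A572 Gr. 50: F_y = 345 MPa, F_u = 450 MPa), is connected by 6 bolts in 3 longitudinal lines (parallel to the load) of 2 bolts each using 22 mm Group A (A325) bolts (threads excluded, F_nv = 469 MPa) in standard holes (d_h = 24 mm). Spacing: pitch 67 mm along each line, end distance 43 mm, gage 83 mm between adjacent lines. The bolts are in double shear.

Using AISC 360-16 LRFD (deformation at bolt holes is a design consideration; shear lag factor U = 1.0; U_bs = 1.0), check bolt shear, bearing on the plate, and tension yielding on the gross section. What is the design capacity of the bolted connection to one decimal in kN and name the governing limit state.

Bolt shear: A_b = π(22)²/4 = 380.13 mm². φR_n = 0.75 × 469 × 380.13 × 6 × 2 = 1604.5 kN.
Bearing (25 mm plate, F_u = 450 MPa): end bolts L_c = 43 − 24/2 = 31, R_n = min(1.2×31×25×450, 2.4×22×25×450) = 418.5 kN/bolt; interior L_c = 67 − 24 = 43, R_n = 580.5 kN/bolt. φR_n = 0.75 × (3×418.5 + 3×580.5) = 2247.8 kN.
Tension yield (gross): A_g = 293×25 = 7325 mm². φR_n = 0.90 × 345 × 7325 = 2274.4 kN.
Governing: min(1604.5, 2247.8, 2274.4) = 1604.5 kN → bolt shear.

1604.5 kN (bolt shear governs)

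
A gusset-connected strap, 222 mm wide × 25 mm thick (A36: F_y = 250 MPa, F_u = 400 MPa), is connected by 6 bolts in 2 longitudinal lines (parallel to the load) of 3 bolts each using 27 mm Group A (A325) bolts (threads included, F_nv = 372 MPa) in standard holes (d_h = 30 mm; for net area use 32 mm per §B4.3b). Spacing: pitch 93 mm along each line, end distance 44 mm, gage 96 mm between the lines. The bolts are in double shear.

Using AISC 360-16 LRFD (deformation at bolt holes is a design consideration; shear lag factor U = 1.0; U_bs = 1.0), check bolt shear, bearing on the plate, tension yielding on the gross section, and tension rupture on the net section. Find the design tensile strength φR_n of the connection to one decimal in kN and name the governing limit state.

Bolt shear: A_b = π(27)²/4 = 572.56 mm². φR_n = 0.75 × 372 × 572.56 × 6 × 2 = 1916.9 kN.
Bearing (25 mm plate, F_u = 400 MPa): end bolts L_c = 44 − 30/2 = 29, R_n = min(1.2×29×25×400, 2.4×27×25×400) = 348 kN/bolt; interior L_c = 93 − 30 = 63, R_n = 648 kN/bolt. φR_n = 0.75 × (2×348 + 4×648) = 2466.0 kN.
Tension yield (gross): A_g = 222×25 = 5550 mm². φR_n = 0.90 × 250 × 5550 = 1248.8 kN.
Tension rupture (net): A_n = (222 − 2×32)×25 = 3950 mm² (U = 1.0, A_e = A_n). φR_n = 0.75 × 400 × 3950 = 1185.0 kN.
Governing: min(1916.9, 2466.0, 1248.8, 1185.0) = 1185.0 kN → net-section rupture.

1185.0 kN (net-section rupture governs)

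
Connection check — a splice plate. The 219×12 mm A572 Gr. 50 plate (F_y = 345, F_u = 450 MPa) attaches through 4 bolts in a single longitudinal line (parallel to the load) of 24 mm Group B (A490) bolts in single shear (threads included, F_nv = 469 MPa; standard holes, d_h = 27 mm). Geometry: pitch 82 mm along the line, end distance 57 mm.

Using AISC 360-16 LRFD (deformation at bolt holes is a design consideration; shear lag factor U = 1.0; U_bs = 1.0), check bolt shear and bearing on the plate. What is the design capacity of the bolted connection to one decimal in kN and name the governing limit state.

636.5 kN (bolt shear governs)

Bolt shear: A_b = π(24)²/4 = 452.39 mm². φR_n = 0.75 × 469 × 452.39 × 4 × 1 = 636.5 kN.
Bearing (12 mm plate, F_u = 450 MPa): end bolts L_c = 57 − 27/2 = 43.5, R_n = min(1.2×43.5×12×450, 2.4×24×12×450) = 281.88 kN/bolt; interior L_c = 82 − 27 = 55, R_n = 311.04 kN/bolt. φR_n = 0.75 × (1×281.88 + 3×311.04) = 911.3 kN.
Governing: min(636.5, 911.3) = 636.5 kN → bolt shear.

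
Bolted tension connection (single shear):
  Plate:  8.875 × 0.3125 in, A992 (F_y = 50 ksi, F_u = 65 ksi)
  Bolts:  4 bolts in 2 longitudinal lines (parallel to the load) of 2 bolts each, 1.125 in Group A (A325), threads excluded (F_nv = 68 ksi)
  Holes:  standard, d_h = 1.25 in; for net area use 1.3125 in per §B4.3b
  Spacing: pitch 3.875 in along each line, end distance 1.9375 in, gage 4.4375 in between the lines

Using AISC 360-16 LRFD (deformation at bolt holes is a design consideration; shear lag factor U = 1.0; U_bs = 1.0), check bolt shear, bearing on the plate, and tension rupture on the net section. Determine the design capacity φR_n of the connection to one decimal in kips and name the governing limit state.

95.2 kips (net-section rupture governs)

Bolt shear: A_b = π(1.125)²/4 = 0.99402 in². φR_n = 0.75 × 68 × 0.99402 × 4 × 1 = 202.8 kips.
Bearing (0.3125 in plate, F_u = 65 ksi): end bolts L_c = 1.9375 − 1.25/2 = 1.3125, R_n = min(1.2×1.3125×0.3125×65, 2.4×1.125×0.3125×65) = 31.992 kips/bolt; interior L_c = 3.875 − 1.25 = 2.625, R_n = 54.844 kips/bolt. φR_n = 0.75 × (2×31.992 + 2×54.844) = 130.3 kips.
Tension rupture (net): A_n = (8.875 − 2×1.3125)×0.3125 = 1.9531 in² (U = 1.0, A_e = A_n). φR_n = 0.75 × 65 × 1.9531 = 95.2 kips.
Governing: min(202.8, 130.3, 95.2) = 95.2 kips → net-section rupture.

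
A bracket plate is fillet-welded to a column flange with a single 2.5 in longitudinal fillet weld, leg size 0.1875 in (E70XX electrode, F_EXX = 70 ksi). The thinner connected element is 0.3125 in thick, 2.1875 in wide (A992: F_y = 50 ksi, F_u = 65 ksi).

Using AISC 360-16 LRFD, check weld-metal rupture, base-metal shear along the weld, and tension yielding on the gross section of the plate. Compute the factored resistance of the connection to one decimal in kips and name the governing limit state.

Weld metal: throat = 0.707×0.1875 = 0.13256 in, L = 2.5 in. φR_n = 0.75 × 0.6 × 70 × 0.13256 × 2.5 = 10.4 kips.
Base metal shear (0.3125 in plate): yield φR_n = 1.0×0.6×50×0.3125×2.5 = 23.4 kips; rupture φR_n = 0.75×0.6×65×0.3125×2.5 = 22.9 kips; take 22.9 kips (rupture).
Tension yield (gross): A_g = 2.1875×0.3125 = 0.68359 in². φR_n = 0.90 × 50 × 0.68359 = 30.8 kips.
Governing: min(10.4, 22.9, 30.8) = 10.4 kips → weld metal.

10.4 kips (weld metal governs)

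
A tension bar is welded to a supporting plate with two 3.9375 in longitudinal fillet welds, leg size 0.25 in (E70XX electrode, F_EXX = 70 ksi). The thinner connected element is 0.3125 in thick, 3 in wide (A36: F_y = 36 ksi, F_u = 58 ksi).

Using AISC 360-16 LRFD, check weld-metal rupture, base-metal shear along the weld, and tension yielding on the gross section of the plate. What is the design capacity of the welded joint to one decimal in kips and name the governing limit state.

30.4 kips (gross-section yield governs)

Weld metal: throat = 0.707×0.25 = 0.17675 in, L = 2×3.9375 = 7.875 in. φR_n = 0.75 × 0.6 × 70 × 0.17675 × 7.875 = 43.8 kips.
Base metal shear (0.3125 in plate): yield φR_n = 1.0×0.6×36×0.3125×7.875 = 53.2 kips; rupture φR_n = 0.75×0.6×58×0.3125×7.875 = 64.2 kips; take 53.2 kips (yield).
Tension yield (gross): A_g = 3×0.3125 = 0.9375 in². φR_n = 0.90 × 36 × 0.9375 = 30.4 kips.
Governing: min(43.8, 53.2, 30.4) = 30.4 kips → gross-section yield.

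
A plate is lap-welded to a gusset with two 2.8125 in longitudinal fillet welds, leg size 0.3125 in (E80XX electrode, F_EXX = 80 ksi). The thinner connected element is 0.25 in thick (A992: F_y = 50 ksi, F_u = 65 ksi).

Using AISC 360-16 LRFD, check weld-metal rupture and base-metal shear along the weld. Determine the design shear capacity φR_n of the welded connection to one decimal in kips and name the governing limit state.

Weld metal: throat = 0.707×0.3125 = 0.22094 in, L = 2×2.8125 = 5.625 in. φR_n = 0.75 × 0.6 × 80 × 0.22094 × 5.625 = 44.7 kips.
Base metal shear (0.25 in plate): yield φR_n = 1.0×0.6×50×0.25×5.625 = 42.2 kips; rupture φR_n = 0.75×0.6×65×0.25×5.625 = 41.1 kips; take 41.1 kips (rupture).
Governing: min(44.7, 41.1) = 41.1 kips → base-metal shear.

41.1 kips (base-metal shear governs)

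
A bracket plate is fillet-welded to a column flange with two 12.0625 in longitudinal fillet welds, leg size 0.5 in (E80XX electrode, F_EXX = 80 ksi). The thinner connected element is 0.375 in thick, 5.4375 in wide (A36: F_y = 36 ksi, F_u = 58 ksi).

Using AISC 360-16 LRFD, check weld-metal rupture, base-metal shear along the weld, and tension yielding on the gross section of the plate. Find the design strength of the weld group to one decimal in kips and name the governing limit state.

Weld metal: throat = 0.707×0.5 = 0.3535 in, L = 2×12.0625 = 24.125 in. φR_n = 0.75 × 0.6 × 80 × 0.3535 × 24.125 = 307.0 kips.
Base metal shear (0.375 in plate): yield φR_n = 1.0×0.6×36×0.375×24.125 = 195.4 kips; rupture φR_n = 0.75×0.6×58×0.375×24.125 = 236.1 kips; take 195.4 kips (yield).
Tension yield (gross): A_g = 5.4375×0.375 = 2.0391 in². φR_n = 0.90 × 36 × 2.0391 = 66.1 kips.
Governing: min(307.0, 195.4, 66.1) = 66.1 kips → gross-section yield.

66.1 kips (gross-section yield governs)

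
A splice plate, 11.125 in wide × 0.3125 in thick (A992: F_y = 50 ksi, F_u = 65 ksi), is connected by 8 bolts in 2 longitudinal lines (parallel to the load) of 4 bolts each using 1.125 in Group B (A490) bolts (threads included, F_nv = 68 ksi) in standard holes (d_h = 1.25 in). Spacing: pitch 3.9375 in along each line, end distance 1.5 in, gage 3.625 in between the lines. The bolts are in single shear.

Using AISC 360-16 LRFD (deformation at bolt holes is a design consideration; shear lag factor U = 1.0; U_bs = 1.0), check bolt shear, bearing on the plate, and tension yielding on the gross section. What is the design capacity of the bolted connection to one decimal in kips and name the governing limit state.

Bolt shear: A_b = π(1.125)²/4 = 0.99402 in². φR_n = 0.75 × 68 × 0.99402 × 8 × 1 = 405.6 kips.
Bearing (0.3125 in plate, F_u = 65 ksi): end bolts L_c = 1.5 − 1.25/2 = 0.875, R_n = min(1.2×0.875×0.3125×65, 2.4×1.125×0.3125×65) = 21.328 kips/bolt; interior L_c = 3.9375 − 1.25 = 2.6875, R_n = 54.844 kips/bolt. φR_n = 0.75 × (2×21.328 + 6×54.844) = 278.8 kips.
Tension yield (gross): A_g = 11.125×0.3125 = 3.4766 in². φR_n = 0.90 × 50 × 3.4766 = 156.4 kips.
Governing: min(405.6, 278.8, 156.4) = 156.4 kips → gross-section yield.

156.4 kips (gross-section yield governs)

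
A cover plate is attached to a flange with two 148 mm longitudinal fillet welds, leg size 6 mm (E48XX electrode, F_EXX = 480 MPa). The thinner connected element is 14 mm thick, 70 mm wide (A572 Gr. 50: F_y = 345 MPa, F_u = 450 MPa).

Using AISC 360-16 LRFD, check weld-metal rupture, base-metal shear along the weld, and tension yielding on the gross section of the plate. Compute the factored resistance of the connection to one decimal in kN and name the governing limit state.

Weld metal: throat = 0.707×6 = 4.242 mm, L = 2×148 = 296 mm. φR_n = 0.75 × 0.6 × 480 × 4.242 × 296 = 271.2 kN.
Base metal shear (14 mm plate): yield φR_n = 1.0×0.6×345×14×296 = 857.8 kN; rupture φR_n = 0.75×0.6×450×14×296 = 839.2 kN; take 839.2 kN (rupture).
Tension yield (gross): A_g = 70×14 = 980 mm². φR_n = 0.90 × 345 × 980 = 304.3 kN.
Governing: min(271.2, 839.2, 304.3) = 271.2 kN → weld metal.

271.2 kN (weld metal governs)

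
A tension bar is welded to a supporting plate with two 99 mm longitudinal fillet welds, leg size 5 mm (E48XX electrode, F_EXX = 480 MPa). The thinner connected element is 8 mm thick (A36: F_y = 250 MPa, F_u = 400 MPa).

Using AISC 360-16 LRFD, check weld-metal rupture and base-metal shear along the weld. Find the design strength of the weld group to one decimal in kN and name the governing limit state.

151.2 kN (weld metal governs)

Weld metal: throat = 0.707×5 = 3.535 mm, L = 2×99 = 198 mm. φR_n = 0.75 × 0.6 × 480 × 3.535 × 198 = 151.2 kN.
Base metal shear (8 mm plate): yield φR_n = 1.0×0.6×250×8×198 = 237.6 kN; rupture φR_n = 0.75×0.6×400×8×198 = 285.1 kN; take 237.6 kN (yield).
Governing: min(151.2, 237.6) = 151.2 kN → weld metal.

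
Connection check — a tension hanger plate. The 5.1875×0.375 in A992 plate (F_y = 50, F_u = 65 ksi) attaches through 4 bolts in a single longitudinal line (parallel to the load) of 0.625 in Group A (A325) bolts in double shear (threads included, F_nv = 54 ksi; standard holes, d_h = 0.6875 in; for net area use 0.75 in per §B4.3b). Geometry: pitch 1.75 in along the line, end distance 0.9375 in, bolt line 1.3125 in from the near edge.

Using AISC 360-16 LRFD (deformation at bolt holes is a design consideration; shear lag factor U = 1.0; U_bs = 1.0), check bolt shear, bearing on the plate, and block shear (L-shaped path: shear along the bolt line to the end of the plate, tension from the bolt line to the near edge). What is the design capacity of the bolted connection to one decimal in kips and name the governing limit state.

56.2 kips (block shear governs)

Bolt shear: A_b = π(0.625)²/4 = 0.3068 in². φR_n = 0.75 × 54 × 0.3068 × 4 × 2 = 99.4 kips.
Bearing (0.375 in plate, F_u = 65 ksi): end bolts L_c = 0.9375 − 0.6875/2 = 0.59375, R_n = min(1.2×0.59375×0.375×65, 2.4×0.625×0.375×65) = 17.367 kips/bolt; interior L_c = 1.75 − 0.6875 = 1.0625, R_n = 31.078 kips/bolt. φR_n = 0.75 × (1×17.367 + 3×31.078) = 83.0 kips.
Block shear: shear path 1×[0.9375+3×1.75] = 1×6.1875 in, A_gv = 2.3203, A_nv = 1×(6.1875 − 3.5×0.75)×0.375 = 1.3359 in²; tension to near edge: (1.3125 − 0.5×0.75)×0.375 = 0.35156 in². R_n = min(0.6×65×1.3359, 0.6×50×2.3203) + 1.0×65×0.35156 = min(52.1, 69.609) + 22.851 = 74.951 kips. φR_n = 0.75 × 74.951 = 56.2 kips.
Governing: min(99.4, 83.0, 56.2) = 56.2 kips → block shear.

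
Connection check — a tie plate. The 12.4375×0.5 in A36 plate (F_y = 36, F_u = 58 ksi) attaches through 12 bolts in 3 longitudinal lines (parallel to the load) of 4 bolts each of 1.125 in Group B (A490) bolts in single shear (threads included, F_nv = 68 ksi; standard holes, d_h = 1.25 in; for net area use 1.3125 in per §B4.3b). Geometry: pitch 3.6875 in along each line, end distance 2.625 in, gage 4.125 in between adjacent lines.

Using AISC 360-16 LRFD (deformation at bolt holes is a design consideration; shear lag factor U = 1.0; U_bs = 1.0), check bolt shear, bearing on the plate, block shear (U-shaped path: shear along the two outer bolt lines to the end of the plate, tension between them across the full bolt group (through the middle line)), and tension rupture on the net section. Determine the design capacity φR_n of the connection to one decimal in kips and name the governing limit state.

Bolt shear: A_b = π(1.125)²/4 = 0.99402 in². φR_n = 0.75 × 68 × 0.99402 × 12 × 1 = 608.3 kips.
Bearing (0.5 in plate, F_u = 58 ksi): end bolts L_c = 2.625 − 1.25/2 = 2, R_n = min(1.2×2×0.5×58, 2.4×1.125×0.5×58) = 69.6 kips/bolt; interior L_c = 3.6875 − 1.25 = 2.4375, R_n = 78.3 kips/bolt. φR_n = 0.75 × (3×69.6 + 9×78.3) = 685.1 kips.
Block shear: shear path 2×[2.625+3×3.6875] = 2×13.6875 in, A_gv = 13.688, A_nv = 2×(13.6875 − 3.5×1.3125)×0.5 = 9.0938 in²; tension across gage: (8.25 − 2×1.3125)×0.5 = 2.8125 in². R_n = min(0.6×58×9.0938, 0.6×36×13.688) + 1.0×58×2.8125 = min(316.46, 295.66) + 163.13 = 458.79 kips. φR_n = 0.75 × 458.79 = 344.1 kips.
Tension rupture (net): A_n = (12.4375 − 3×1.3125)×0.5 = 4.25 in² (U = 1.0, A_e = A_n). φR_n = 0.75 × 58 × 4.25 = 184.9 kips.
Governing: min(608.3, 685.1, 344.1, 184.9) = 184.9 kips → net-section rupture.

184.9 kips (net-section rupture governs)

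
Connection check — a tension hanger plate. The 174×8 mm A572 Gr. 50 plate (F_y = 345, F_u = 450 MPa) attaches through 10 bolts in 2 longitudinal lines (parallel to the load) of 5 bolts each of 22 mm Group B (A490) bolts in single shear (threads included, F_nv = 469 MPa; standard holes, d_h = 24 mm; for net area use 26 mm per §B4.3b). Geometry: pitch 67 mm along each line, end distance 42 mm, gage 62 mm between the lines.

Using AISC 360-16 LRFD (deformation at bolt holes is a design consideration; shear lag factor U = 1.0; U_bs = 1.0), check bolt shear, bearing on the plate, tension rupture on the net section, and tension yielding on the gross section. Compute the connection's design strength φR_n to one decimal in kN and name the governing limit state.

329.4 kN (net-section rupture governs)

Bolt shear: A_b = π(22)²/4 = 380.13 mm². φR_n = 0.75 × 469 × 380.13 × 10 × 1 = 1337.1 kN.
Bearing (8 mm plate, F_u = 450 MPa): end bolts L_c = 42 − 24/2 = 30, R_n = min(1.2×30×8×450, 2.4×22×8×450) = 129.6 kN/bolt; interior L_c = 67 − 24 = 43, R_n = 185.76 kN/bolt. φR_n = 0.75 × (2×129.6 + 8×185.76) = 1309.0 kN.
Tension rupture (net): A_n = (174 − 2×26)×8 = 976 mm² (U = 1.0, A_e = A_n). φR_n = 0.75 × 450 × 976 = 329.4 kN.
Tension yield (gross): A_g = 174×8 = 1392 mm². φR_n = 0.90 × 345 × 1392 = 432.2 kN.
Governing: min(1337.1, 1309.0, 329.4, 432.2) = 329.4 kN → net-section rupture.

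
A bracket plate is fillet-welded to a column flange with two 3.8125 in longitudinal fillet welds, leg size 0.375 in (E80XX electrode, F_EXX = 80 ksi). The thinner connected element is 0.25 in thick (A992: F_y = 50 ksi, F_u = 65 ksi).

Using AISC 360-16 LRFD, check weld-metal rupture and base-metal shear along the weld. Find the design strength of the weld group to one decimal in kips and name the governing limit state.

Weld metal: throat = 0.707×0.375 = 0.26513 in, L = 2×3.8125 = 7.625 in. φR_n = 0.75 × 0.6 × 80 × 0.26513 × 7.625 = 72.8 kips.
Base metal shear (0.25 in plate): yield φR_n = 1.0×0.6×50×0.25×7.625 = 57.2 kips; rupture φR_n = 0.75×0.6×65×0.25×7.625 = 55.8 kips; take 55.8 kips (rupture).
Governing: min(72.8, 55.8) = 55.8 kips → base-metal shear.

55.8 kips (base-metal shear governs)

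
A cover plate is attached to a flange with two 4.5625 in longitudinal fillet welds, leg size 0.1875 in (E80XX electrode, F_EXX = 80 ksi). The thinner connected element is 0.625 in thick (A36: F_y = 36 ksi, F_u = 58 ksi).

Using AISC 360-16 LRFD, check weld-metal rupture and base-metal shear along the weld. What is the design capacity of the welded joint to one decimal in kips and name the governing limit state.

43.5 kips (weld metal governs)

Weld metal: throat = 0.707×0.1875 = 0.13256 in, L = 2×4.5625 = 9.125 in. φR_n = 0.75 × 0.6 × 80 × 0.13256 × 9.125 = 43.5 kips.
Base metal shear (0.625 in plate): yield φR_n = 1.0×0.6×36×0.625×9.125 = 123.2 kips; rupture φR_n = 0.75×0.6×58×0.625×9.125 = 148.9 kips; take 123.2 kips (yield).
Governing: min(43.5, 123.2) = 43.5 kips → weld metal.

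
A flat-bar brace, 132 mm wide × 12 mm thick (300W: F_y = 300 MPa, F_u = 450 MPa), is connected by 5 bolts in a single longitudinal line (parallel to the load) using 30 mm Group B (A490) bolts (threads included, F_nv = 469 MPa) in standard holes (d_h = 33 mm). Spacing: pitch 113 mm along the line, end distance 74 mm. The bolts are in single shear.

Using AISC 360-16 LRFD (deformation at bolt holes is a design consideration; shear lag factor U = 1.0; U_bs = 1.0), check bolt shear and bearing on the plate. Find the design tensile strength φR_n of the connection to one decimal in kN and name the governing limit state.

Bolt shear: A_b = π(30)²/4 = 706.86 mm². φR_n = 0.75 × 469 × 706.86 × 5 × 1 = 1243.2 kN.
Bearing (12 mm plate, F_u = 450 MPa): end bolts L_c = 74 − 33/2 = 57.5, R_n = min(1.2×57.5×12×450, 2.4×30×12×450) = 372.6 kN/bolt; interior L_c = 113 − 33 = 80, R_n = 388.8 kN/bolt. φR_n = 0.75 × (1×372.6 + 4×388.8) = 1445.9 kN.
Governing: min(1243.2, 1445.9) = 1243.2 kN → bolt shear.

1243.2 kN (bolt shear governs)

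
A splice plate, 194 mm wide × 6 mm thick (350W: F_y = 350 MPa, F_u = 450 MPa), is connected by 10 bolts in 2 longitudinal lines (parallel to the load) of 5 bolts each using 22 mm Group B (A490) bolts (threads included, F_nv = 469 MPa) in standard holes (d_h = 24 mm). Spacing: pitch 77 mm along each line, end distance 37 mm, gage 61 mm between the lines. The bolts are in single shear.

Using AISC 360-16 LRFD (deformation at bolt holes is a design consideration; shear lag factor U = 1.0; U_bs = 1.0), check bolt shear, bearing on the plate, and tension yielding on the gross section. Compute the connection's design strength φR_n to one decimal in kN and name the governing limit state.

366.7 kN (gross-section yield governs)

Bolt shear: A_b = π(22)²/4 = 380.13 mm². φR_n = 0.75 × 469 × 380.13 × 10 × 1 = 1337.1 kN.
Bearing (6 mm plate, F_u = 450 MPa): end bolts L_c = 37 − 24/2 = 25, R_n = min(1.2×25×6×450, 2.4×22×6×450) = 81 kN/bolt; interior L_c = 77 − 24 = 53, R_n = 142.56 kN/bolt. φR_n = 0.75 × (2×81 + 8×142.56) = 976.9 kN.
Tension yield (gross): A_g = 194×6 = 1164 mm². φR_n = 0.90 × 350 × 1164 = 366.7 kN.
Governing: min(1337.1, 976.9, 366.7) = 366.7 kN → gross-section yield.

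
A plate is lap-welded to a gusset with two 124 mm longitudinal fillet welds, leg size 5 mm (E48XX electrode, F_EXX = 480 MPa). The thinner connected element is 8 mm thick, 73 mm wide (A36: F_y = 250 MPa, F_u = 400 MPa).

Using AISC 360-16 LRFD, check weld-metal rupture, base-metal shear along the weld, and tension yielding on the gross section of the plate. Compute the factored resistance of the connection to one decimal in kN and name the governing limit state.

131.4 kN (gross-section yield governs)

Weld metal: throat = 0.707×5 = 3.535 mm, L = 2×124 = 248 mm. φR_n = 0.75 × 0.6 × 480 × 3.535 × 248 = 189.4 kN.
Base metal shear (8 mm plate): yield φR_n = 1.0×0.6×250×8×248 = 297.6 kN; rupture φR_n = 0.75×0.6×400×8×248 = 357.1 kN; take 297.6 kN (yield).
Tension yield (gross): A_g = 73×8 = 584 mm². φR_n = 0.90 × 250 × 584 = 131.4 kN.
Governing: min(189.4, 297.6, 131.4) = 131.4 kN → gross-section yield.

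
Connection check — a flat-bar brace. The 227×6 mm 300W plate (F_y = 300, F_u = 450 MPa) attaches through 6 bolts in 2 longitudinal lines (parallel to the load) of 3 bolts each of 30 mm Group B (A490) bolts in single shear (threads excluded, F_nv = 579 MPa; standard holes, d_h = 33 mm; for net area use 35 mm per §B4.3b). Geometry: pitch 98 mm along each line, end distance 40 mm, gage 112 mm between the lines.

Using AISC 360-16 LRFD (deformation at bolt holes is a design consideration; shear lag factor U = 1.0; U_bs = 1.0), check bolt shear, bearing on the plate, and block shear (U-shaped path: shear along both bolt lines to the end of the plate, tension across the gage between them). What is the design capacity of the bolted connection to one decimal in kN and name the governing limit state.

Bolt shear: A_b = π(30)²/4 = 706.86 mm². φR_n = 0.75 × 579 × 706.86 × 6 × 1 = 1841.7 kN.
Bearing (6 mm plate, F_u = 450 MPa): end bolts L_c = 40 − 33/2 = 23.5, R_n = min(1.2×23.5×6×450, 2.4×30×6×450) = 76.14 kN/bolt; interior L_c = 98 − 33 = 65, R_n = 194.4 kN/bolt. φR_n = 0.75 × (2×76.14 + 4×194.4) = 697.4 kN.
Block shear: shear path 2×[40+2×98] = 2×236 mm, A_gv = 2832, A_nv = 2×(236 − 2.5×35)×6 = 1782 mm²; tension across gage: (112 − 1×35)×6 = 462 mm². R_n = min(0.6×450×1782, 0.6×300×2832) + 1.0×450×462 = min(481.14, 509.76) + 207.9 = 689.04 kN. φR_n = 0.75 × 689.04 = 516.8 kN.
Governing: min(1841.7, 697.4, 516.8) = 516.8 kN → block shear.

516.8 kN (block shear governs)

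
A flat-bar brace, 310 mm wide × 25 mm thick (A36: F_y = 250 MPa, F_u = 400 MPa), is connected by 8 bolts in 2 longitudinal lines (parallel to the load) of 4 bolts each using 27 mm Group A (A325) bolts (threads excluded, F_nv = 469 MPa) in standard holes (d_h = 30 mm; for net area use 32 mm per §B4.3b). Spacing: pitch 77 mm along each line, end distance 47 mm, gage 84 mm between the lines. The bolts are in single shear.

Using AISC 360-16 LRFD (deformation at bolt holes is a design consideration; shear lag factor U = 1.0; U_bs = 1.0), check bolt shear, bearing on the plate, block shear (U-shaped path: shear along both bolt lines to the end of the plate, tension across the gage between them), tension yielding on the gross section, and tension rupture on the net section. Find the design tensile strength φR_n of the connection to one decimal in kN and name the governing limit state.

1611.2 kN (bolt shear governs)

Bolt shear: A_b = π(27)²/4 = 572.56 mm². φR_n = 0.75 × 469 × 572.56 × 8 × 1 = 1611.2 kN.
Bearing (25 mm plate, F_u = 400 MPa): end bolts L_c = 47 − 30/2 = 32, R_n = min(1.2×32×25×400, 2.4×27×25×400) = 384 kN/bolt; interior L_c = 77 − 30 = 47, R_n = 564 kN/bolt. φR_n = 0.75 × (2×384 + 6×564) = 3114.0 kN.
Block shear: shear path 2×[47+3×77] = 2×278 mm, A_gv = 13900, A_nv = 2×(278 − 3.5×32)×25 = 8300 mm²; tension across gage: (84 − 1×32)×25 = 1300 mm². R_n = min(0.6×400×8300, 0.6×250×13900) + 1.0×400×1300 = min(1992, 2085) + 520 = 2512 kN. φR_n = 0.75 × 2512 = 1884.0 kN.
Tension yield (gross): A_g = 310×25 = 7750 mm². φR_n = 0.90 × 250 × 7750 = 1743.8 kN.
Tension rupture (net): A_n = (310 − 2×32)×25 = 6150 mm² (U = 1.0, A_e = A_n). φR_n = 0.75 × 400 × 6150 = 1845.0 kN.
Governing: min(1611.2, 3114.0, 1884.0, 1743.8, 1845.0) = 1611.2 kN → bolt shear.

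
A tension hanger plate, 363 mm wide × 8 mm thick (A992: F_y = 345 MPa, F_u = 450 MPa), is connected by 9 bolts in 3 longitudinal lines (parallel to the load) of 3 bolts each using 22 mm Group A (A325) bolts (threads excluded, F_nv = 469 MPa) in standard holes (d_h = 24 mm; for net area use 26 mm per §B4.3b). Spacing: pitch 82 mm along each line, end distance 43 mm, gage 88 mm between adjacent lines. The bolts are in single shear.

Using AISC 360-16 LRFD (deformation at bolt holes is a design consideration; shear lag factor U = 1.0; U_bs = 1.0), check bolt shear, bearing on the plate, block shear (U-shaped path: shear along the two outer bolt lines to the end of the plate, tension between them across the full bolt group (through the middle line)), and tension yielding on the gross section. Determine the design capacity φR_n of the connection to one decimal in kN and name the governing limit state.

794.9 kN (block shear governs)

Bolt shear: A_b = π(22)²/4 = 380.13 mm². φR_n = 0.75 × 469 × 380.13 × 9 × 1 = 1203.4 kN.
Bearing (8 mm plate, F_u = 450 MPa): end bolts L_c = 43 − 24/2 = 31, R_n = min(1.2×31×8×450, 2.4×22×8×450) = 133.92 kN/bolt; interior L_c = 82 − 24 = 58, R_n = 190.08 kN/bolt. φR_n = 0.75 × (3×133.92 + 6×190.08) = 1156.7 kN.
Block shear: shear path 2×[43+2×82] = 2×207 mm, A_gv = 3312, A_nv = 2×(207 − 2.5×26)×8 = 2272 mm²; tension across gage: (176 − 2×26)×8 = 992 mm². R_n = min(0.6×450×2272, 0.6×345×3312) + 1.0×450×992 = min(613.44, 685.58) + 446.4 = 1059.8 kN. φR_n = 0.75 × 1059.8 = 794.9 kN.
Tension yield (gross): A_g = 363×8 = 2904 mm². φR_n = 0.90 × 345 × 2904 = 901.7 kN.
Governing: min(1203.4, 1156.7, 794.9, 901.7) = 794.9 kN → block shear.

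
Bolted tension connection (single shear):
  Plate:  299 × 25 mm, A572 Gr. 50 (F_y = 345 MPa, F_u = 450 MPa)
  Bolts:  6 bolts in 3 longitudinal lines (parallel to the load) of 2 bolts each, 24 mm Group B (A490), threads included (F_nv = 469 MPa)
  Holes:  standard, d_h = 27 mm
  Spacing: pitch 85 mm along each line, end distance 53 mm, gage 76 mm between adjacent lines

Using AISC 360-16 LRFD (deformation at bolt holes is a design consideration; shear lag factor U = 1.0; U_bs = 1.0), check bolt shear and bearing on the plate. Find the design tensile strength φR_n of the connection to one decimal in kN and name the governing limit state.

954.8 kN (bolt shear governs)

Bolt shear: A_b = π(24)²/4 = 452.39 mm². φR_n = 0.75 × 469 × 452.39 × 6 × 1 = 954.8 kN.
Bearing (25 mm plate, F_u = 450 MPa): end bolts L_c = 53 − 27/2 = 39.5, R_n = min(1.2×39.5×25×450, 2.4×24×25×450) = 533.25 kN/bolt; interior L_c = 85 − 27 = 58, R_n = 648 kN/bolt. φR_n = 0.75 × (3×533.25 + 3×648) = 2657.8 kN.
Governing: min(954.8, 2657.8) = 954.8 kN → bolt shear.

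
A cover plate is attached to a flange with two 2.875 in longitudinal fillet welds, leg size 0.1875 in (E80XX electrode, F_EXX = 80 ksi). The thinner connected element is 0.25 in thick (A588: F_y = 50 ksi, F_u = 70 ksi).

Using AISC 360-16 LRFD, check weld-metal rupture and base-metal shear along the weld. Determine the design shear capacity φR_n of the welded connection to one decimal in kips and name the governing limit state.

Weld metal: throat = 0.707×0.1875 = 0.13256 in, L = 2×2.875 = 5.75 in. φR_n = 0.75 × 0.6 × 80 × 0.13256 × 5.75 = 27.4 kips.
Base metal shear (0.25 in plate): yield φR_n = 1.0×0.6×50×0.25×5.75 = 43.1 kips; rupture φR_n = 0.75×0.6×70×0.25×5.75 = 45.3 kips; take 43.1 kips (yield).
Governing: min(27.4, 43.1) = 27.4 kips → weld metal.

27.4 kips (weld metal governs)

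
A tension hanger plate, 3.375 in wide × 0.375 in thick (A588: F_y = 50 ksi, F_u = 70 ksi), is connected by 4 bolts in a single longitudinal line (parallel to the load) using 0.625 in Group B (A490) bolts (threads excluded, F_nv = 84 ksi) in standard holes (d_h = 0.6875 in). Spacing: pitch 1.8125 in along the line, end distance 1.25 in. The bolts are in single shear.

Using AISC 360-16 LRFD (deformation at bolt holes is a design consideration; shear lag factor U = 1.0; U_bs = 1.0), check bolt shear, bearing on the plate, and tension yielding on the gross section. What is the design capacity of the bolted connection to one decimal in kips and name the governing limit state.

Bolt shear: A_b = π(0.625)²/4 = 0.3068 in². φR_n = 0.75 × 84 × 0.3068 × 4 × 1 = 77.3 kips.
Bearing (0.375 in plate, F_u = 70 ksi): end bolts L_c = 1.25 − 0.6875/2 = 0.90625, R_n = min(1.2×0.90625×0.375×70, 2.4×0.625×0.375×70) = 28.547 kips/bolt; interior L_c = 1.8125 − 0.6875 = 1.125, R_n = 35.438 kips/bolt. φR_n = 0.75 × (1×28.547 + 3×35.438) = 101.1 kips.
Tension yield (gross): A_g = 3.375×0.375 = 1.2656 in². φR_n = 0.90 × 50 × 1.2656 = 57.0 kips.
Governing: min(77.3, 101.1, 57.0) = 57.0 kips → gross-section yield.

57.0 kips (gross-section yield governs)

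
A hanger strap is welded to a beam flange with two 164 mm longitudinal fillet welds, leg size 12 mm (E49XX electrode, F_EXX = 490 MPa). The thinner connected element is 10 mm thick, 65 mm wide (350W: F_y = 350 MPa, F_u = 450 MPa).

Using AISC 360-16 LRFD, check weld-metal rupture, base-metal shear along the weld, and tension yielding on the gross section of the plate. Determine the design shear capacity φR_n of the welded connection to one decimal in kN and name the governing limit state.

204.8 kN (gross-section yield governs)

Weld metal: throat = 0.707×12 = 8.484 mm, L = 2×164 = 328 mm. φR_n = 0.75 × 0.6 × 490 × 8.484 × 328 = 613.6 kN.
Base metal shear (10 mm plate): yield φR_n = 1.0×0.6×350×10×328 = 688.8 kN; rupture φR_n = 0.75×0.6×450×10×328 = 664.2 kN; take 664.2 kN (rupture).
Tension yield (gross): A_g = 65×10 = 650 mm². φR_n = 0.90 × 350 × 650 = 204.8 kN.
Governing: min(613.6, 664.2, 204.8) = 204.8 kN → gross-section yield.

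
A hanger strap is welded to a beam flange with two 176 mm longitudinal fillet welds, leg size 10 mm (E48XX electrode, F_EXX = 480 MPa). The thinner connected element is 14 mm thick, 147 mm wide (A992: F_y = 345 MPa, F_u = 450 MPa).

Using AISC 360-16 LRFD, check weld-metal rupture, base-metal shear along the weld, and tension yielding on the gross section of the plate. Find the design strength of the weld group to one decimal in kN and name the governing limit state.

537.5 kN (weld metal governs)

Weld metal: throat = 0.707×10 = 7.07 mm, L = 2×176 = 352 mm. φR_n = 0.75 × 0.6 × 480 × 7.07 × 352 = 537.5 kN.
Base metal shear (14 mm plate): yield φR_n = 1.0×0.6×345×14×352 = 1020.1 kN; rupture φR_n = 0.75×0.6×450×14×352 = 997.9 kN; take 997.9 kN (rupture).
Tension yield (gross): A_g = 147×14 = 2058 mm². φR_n = 0.90 × 345 × 2058 = 639.0 kN.
Governing: min(537.5, 997.9, 639.0) = 537.5 kN → weld metal.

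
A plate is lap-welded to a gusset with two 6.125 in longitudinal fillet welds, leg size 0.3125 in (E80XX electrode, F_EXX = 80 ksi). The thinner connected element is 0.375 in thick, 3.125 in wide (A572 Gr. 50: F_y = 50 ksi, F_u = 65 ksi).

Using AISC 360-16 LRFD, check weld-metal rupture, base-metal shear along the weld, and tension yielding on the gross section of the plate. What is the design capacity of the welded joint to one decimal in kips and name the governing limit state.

Weld metal: throat = 0.707×0.3125 = 0.22094 in, L = 2×6.125 = 12.25 in. φR_n = 0.75 × 0.6 × 80 × 0.22094 × 12.25 = 97.4 kips.
Base metal shear (0.375 in plate): yield φR_n = 1.0×0.6×50×0.375×12.25 = 137.8 kips; rupture φR_n = 0.75×0.6×65×0.375×12.25 = 134.4 kips; take 134.4 kips (rupture).
Tension yield (gross): A_g = 3.125×0.375 = 1.1719 in². φR_n = 0.90 × 50 × 1.1719 = 52.7 kips.
Governing: min(97.4, 134.4, 52.7) = 52.7 kips → gross-section yield.

52.7 kips (gross-section yield governs)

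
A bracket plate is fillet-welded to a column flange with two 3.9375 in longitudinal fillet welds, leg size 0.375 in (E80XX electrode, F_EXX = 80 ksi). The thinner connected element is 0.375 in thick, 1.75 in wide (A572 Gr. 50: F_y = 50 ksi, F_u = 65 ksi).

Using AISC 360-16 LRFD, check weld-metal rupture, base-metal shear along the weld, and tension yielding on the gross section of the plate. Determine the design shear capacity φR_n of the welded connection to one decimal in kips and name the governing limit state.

Weld metal: throat = 0.707×0.375 = 0.26513 in, L = 2×3.9375 = 7.875 in. φR_n = 0.75 × 0.6 × 80 × 0.26513 × 7.875 = 75.2 kips.
Base metal shear (0.375 in plate): yield φR_n = 1.0×0.6×50×0.375×7.875 = 88.6 kips; rupture φR_n = 0.75×0.6×65×0.375×7.875 = 86.4 kips; take 86.4 kips (rupture).
Tension yield (gross): A_g = 1.75×0.375 = 0.65625 in². φR_n = 0.90 × 50 × 0.65625 = 29.5 kips.
Governing: min(75.2, 86.4, 29.5) = 29.5 kips → gross-section yield.

29.5 kips (gross-section yield governs)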